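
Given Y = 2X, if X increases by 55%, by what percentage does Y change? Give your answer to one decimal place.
55.0%

For Y = 2X:
If X → X(1 + 0.55)
Then Y → Y · (1 + 0.55)^1
     = Y · 1.5500

Percentage change = ((1 + 0.55)^1 − 1) × 100% = 55.0%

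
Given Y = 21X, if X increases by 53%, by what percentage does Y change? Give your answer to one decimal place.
53.0%

For Y = 21X:
If X → X(1 + 0.53)
Then Y → Y · (1 + 0.53)^1
     = Y · 1.5300

Percentage change = ((1 + 0.53)^1 − 1) × 100% = 53.0%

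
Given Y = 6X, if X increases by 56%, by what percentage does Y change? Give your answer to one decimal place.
56.0%

For Y = 6X:
If X → X(1 + 0.56)
Then Y → Y · (1 + 0.56)^1
     = Y · 1.5600

Percentage change = ((1 + 0.56)^1 − 1) × 100% = 56.0%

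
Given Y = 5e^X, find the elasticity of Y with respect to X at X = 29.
Elasticity = 29

Elasticity = (dY/dX) · (X/Y)

dY/dX = 5·e^X
At X = 29: dY/dX = 5·e^29, Y = 5·e^29

Elasticity = (5·e^29) · (29 / (5·e^29)) = 29

Interpretation: for a small percentage change in X, the percentage change in Y is approximately 29.00 times as large.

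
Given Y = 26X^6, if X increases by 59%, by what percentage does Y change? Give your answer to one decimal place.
1515.8%

For Y = 26X^6:
If X → X(1 + 0.59)
Then Y → Y · (1 + 0.59)^6
     ≈ Y · 16.1578

Percentage change = ((1 + 0.59)^6 − 1) × 100% ≈ 1515.8%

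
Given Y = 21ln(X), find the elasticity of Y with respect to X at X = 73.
Elasticity = 1/ln(73) ≈ 0.2331

Elasticity = (dY/dX) · (X/Y)

dY/dX = 21/X
At X = 73: dY/dX = 21/73, Y = 21·ln(73)

Elasticity = (21/73) · (73 / (21·ln(73))) = 1/ln(73) ≈ 0.2331

Interpretation: for a small percentage change in X, the percentage change in Y is approximately 0.23 times as large.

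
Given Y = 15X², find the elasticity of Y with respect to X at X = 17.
Elasticity = 2

Elasticity = (dY/dX) · (X/Y)

dY/dX = 30·X
At X = 17: dY/dX = 510, Y = 4335

Elasticity = 510 · (17 / 4335) = 2

Interpretation: for a small percentage change in X, the percentage change in Y is approximately 2.00 times as large.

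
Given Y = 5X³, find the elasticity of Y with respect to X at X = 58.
Elasticity = 3

Elasticity = (dY/dX) · (X/Y)

dY/dX = 15·X²
At X = 58: dY/dX = 50460, Y = 975560

Elasticity = 50460 · (58 / 975560) = 3

Interpretation: for a small percentage change in X, the percentage change in Y is approximately 3.00 times as large.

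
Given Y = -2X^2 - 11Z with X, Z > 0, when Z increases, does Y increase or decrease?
Y decreases

Taking the partial derivative:
∂Y/∂Z = -11

∂Y/∂Z = -11 < 0 (assuming positive values)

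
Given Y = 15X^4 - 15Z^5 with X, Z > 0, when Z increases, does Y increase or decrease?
Y decreases

Taking the partial derivative:
∂Y/∂Z = -75Z^4

∂Y/∂Z = -75Z^4 < 0 (assuming positive values)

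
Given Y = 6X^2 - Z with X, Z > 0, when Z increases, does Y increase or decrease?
Y decreases

Taking the partial derivative:
∂Y/∂Z = -1

∂Y/∂Z = -1 < 0 (assuming positive values)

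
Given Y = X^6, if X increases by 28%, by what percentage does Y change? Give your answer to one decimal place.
339.8%

For Y = X^6:
If X → X(1 + 0.28)
Then Y → Y · (1 + 0.28)^6
     ≈ Y · 4.3980

Percentage change = ((1 + 0.28)^6 − 1) × 100% ≈ 339.8%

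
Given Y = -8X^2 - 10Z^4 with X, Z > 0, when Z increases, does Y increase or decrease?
Y decreases

Taking the partial derivative:
∂Y/∂Z = -40Z^3

∂Y/∂Z = -40Z^3 < 0 (assuming positive values)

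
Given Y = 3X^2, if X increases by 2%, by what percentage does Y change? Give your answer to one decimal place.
4.0%

For Y = 3X^2:
If X → X(1 + 0.02)
Then Y → Y · (1 + 0.02)^2
     = Y · 1.0404

Percentage change = ((1 + 0.02)^2 − 1) × 100% ≈ 4.0%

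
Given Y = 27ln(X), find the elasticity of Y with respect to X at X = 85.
Elasticity = 1/ln(85) ≈ 0.2251

Elasticity = (dY/dX) · (X/Y)

dY/dX = 27/X
At X = 85: dY/dX = 27/85, Y = 27·ln(85)

Elasticity = (27/85) · (85 / (27·ln(85))) = 1/ln(85) ≈ 0.2251

Interpretation: for a small percentage change in X, the percentage change in Y is approximately 0.23 times as large.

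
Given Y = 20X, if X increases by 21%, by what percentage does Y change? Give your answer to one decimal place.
21.0%

For Y = 20X:
If X → X(1 + 0.21)
Then Y → Y · (1 + 0.21)^1
     = Y · 1.2100

Percentage change = ((1 + 0.21)^1 − 1) × 100% = 21.0%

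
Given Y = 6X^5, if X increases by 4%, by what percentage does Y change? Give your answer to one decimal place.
21.7%

For Y = 6X^5:
If X → X(1 + 0.04)
Then Y → Y · (1 + 0.04)^5
     ≈ Y · 1.2167

Percentage change = ((1 + 0.04)^5 − 1) × 100% ≈ 21.7%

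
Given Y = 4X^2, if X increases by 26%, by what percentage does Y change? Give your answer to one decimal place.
58.8%

For Y = 4X^2:
If X → X(1 + 0.26)
Then Y → Y · (1 + 0.26)^2
     = Y · 1.5876

Percentage change = ((1 + 0.26)^2 − 1) × 100% ≈ 58.8%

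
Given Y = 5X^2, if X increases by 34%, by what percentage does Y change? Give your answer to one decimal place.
79.6%

For Y = 5X^2:
If X → X(1 + 0.34)
Then Y → Y · (1 + 0.34)^2
     = Y · 1.7956

Percentage change = ((1 + 0.34)^2 − 1) × 100% ≈ 79.6%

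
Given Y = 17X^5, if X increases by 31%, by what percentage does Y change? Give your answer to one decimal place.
285.8%

For Y = 17X^5:
If X → X(1 + 0.31)
Then Y → Y · (1 + 0.31)^5
     ≈ Y · 3.8579

Percentage change = ((1 + 0.31)^5 − 1) × 100% ≈ 285.8%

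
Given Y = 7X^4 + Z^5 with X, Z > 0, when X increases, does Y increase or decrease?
Y increases

Taking the partial derivative:
∂Y/∂X = 28X^3

∂Y/∂X = 28X^3 > 0 (assuming positive values)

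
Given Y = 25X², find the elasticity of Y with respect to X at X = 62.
Elasticity = 2

Elasticity = (dY/dX) · (X/Y)

dY/dX = 50·X
At X = 62: dY/dX = 3100, Y = 96100

Elasticity = 3100 · (62 / 96100) = 2

Interpretation: for a small percentage change in X, the percentage change in Y is approximately 2.00 times as large.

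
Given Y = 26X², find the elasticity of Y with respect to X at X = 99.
Elasticity = 2

Elasticity = (dY/dX) · (X/Y)

dY/dX = 52·X
At X = 99: dY/dX = 5148, Y = 254826

Elasticity = 5148 · (99 / 254826) = 2

Interpretation: for a small percentage change in X, the percentage change in Y is approximately 2.00 times as large.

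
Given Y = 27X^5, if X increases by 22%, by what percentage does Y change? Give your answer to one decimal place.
170.3%

For Y = 27X^5:
If X → X(1 + 0.22)
Then Y → Y · (1 + 0.22)^5
     ≈ Y · 2.7027

Percentage change = ((1 + 0.22)^5 − 1) × 100% ≈ 170.3%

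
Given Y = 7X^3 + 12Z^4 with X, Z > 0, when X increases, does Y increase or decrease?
Y increases

Taking the partial derivative:
∂Y/∂X = 21X^2

∂Y/∂X = 21X^2 > 0 (assuming positive values)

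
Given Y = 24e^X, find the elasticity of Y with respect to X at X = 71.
Elasticity = 71

Elasticity = (dY/dX) · (X/Y)

dY/dX = 24·e^X
At X = 71: dY/dX = 24·e^71, Y = 24·e^71

Elasticity = (24·e^71) · (71 / (24·e^71)) = 71

Interpretation: for a small percentage change in X, the percentage change in Y is approximately 71.00 times as large.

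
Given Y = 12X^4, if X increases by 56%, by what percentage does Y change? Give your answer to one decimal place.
492.2%

For Y = 12X^4:
If X → X(1 + 0.56)
Then Y → Y · (1 + 0.56)^4
     ≈ Y · 5.9224

Percentage change = ((1 + 0.56)^4 − 1) × 100% ≈ 492.2%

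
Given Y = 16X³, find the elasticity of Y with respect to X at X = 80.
Elasticity = 3

Elasticity = (dY/dX) · (X/Y)

dY/dX = 48·X²
At X = 80: dY/dX = 307200, Y = 8192000

Elasticity = 307200 · (80 / 8192000) = 3

Interpretation: for a small percentage change in X, the percentage change in Y is approximately 3.00 times as large.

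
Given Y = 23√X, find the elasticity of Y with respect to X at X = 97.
Elasticity = 1/2

Elasticity = (dY/dX) · (X/Y)

dY/dX = 23/(2·√X)
At X = 97: dY/dX = 23·√97/194, Y = 23·√97

Elasticity = (23·√97/194) · (97 / (23·√97)) = 1/2

Interpretation: for a small percentage change in X, the percentage change in Y is approximately 0.50 times as large.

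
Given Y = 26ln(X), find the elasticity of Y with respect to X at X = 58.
Elasticity = 1/ln(58) ≈ 0.2463

Elasticity = (dY/dX) · (X/Y)

dY/dX = 26/X
At X = 58: dY/dX = 13/29, Y = 26·ln(58)

Elasticity = (13/29) · (58 / (26·ln(58))) = 1/ln(58) ≈ 0.2463

Interpretation: for a small percentage change in X, the percentage change in Y is approximately 0.25 times as large.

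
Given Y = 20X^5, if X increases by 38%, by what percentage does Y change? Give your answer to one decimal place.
400.5%

For Y = 20X^5:
If X → X(1 + 0.38)
Then Y → Y · (1 + 0.38)^5
     ≈ Y · 5.0049

Percentage change = ((1 + 0.38)^5 − 1) × 100% ≈ 400.5%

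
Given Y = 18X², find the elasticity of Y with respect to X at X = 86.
Elasticity = 2

Elasticity = (dY/dX) · (X/Y)

dY/dX = 36·X
At X = 86: dY/dX = 3096, Y = 133128

Elasticity = 3096 · (86 / 133128) = 2

Interpretation: for a small percentage change in X, the percentage change in Y is approximately 2.00 times as large.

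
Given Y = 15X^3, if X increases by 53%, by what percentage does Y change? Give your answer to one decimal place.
258.2%

For Y = 15X^3:
If X → X(1 + 0.53)
Then Y → Y · (1 + 0.53)^3
     ≈ Y · 3.5816

Percentage change = ((1 + 0.53)^3 − 1) × 100% ≈ 258.2%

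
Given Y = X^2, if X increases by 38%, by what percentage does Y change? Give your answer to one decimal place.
90.4%

For Y = X^2:
If X → X(1 + 0.38)
Then Y → Y · (1 + 0.38)^2
     = Y · 1.9044

Percentage change = ((1 + 0.38)^2 − 1) × 100% ≈ 90.4%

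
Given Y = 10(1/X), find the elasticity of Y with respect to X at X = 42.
Elasticity = -1

Elasticity = (dY/dX) · (X/Y)

dY/dX = -10/X²
At X = 42: dY/dX = -5/882, Y = 5/21

Elasticity = (-5/882) · (42 / (5/21)) = -1

Interpretation: for a small percentage change in X, the percentage change in Y is approximately -1.00 times as large.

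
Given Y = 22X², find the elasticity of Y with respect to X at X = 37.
Elasticity = 2

Elasticity = (dY/dX) · (X/Y)

dY/dX = 44·X
At X = 37: dY/dX = 1628, Y = 30118

Elasticity = 1628 · (37 / 30118) = 2

Interpretation: for a small percentage change in X, the percentage change in Y is approximately 2.00 times as large.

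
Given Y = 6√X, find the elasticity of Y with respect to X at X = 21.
Elasticity = 1/2

Elasticity = (dY/dX) · (X/Y)

dY/dX = 3/√X
At X = 21: dY/dX = √21/7, Y = 6·√21

Elasticity = (√21/7) · (21 / (6·√21)) = 1/2

Interpretation: for a small percentage change in X, the percentage change in Y is approximately 0.50 times as large.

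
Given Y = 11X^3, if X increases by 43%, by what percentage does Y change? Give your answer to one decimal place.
192.4%

For Y = 11X^3:
If X → X(1 + 0.43)
Then Y → Y · (1 + 0.43)^3
     ≈ Y · 2.9242

Percentage change = ((1 + 0.43)^3 − 1) × 100% ≈ 192.4%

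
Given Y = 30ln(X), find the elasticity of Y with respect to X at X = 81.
Elasticity = 1/ln(81) ≈ 0.2276

Elasticity = (dY/dX) · (X/Y)

dY/dX = 30/X
At X = 81: dY/dX = 10/27, Y = 30·ln(81)

Elasticity = (10/27) · (81 / (30·ln(81))) = 1/ln(81) ≈ 0.2276

Interpretation: for a small percentage change in X, the percentage change in Y is approximately 0.23 times as large.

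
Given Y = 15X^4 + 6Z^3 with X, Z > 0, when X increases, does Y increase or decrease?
Y increases

Taking the partial derivative:
∂Y/∂X = 60X^3

∂Y/∂X = 60X^3 > 0 (assuming positive values)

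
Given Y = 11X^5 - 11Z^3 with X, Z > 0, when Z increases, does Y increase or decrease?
Y decreases

Taking the partial derivative:
∂Y/∂Z = -33Z^2

∂Y/∂Z = -33Z^2 < 0 (assuming positive values)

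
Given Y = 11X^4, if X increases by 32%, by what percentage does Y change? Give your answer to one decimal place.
203.6%

For Y = 11X^4:
If X → X(1 + 0.32)
Then Y → Y · (1 + 0.32)^4
     ≈ Y · 3.0360

Percentage change = ((1 + 0.32)^4 − 1) × 100% ≈ 203.6%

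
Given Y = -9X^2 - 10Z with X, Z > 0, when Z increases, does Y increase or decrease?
Y decreases

Taking the partial derivative:
∂Y/∂Z = -10

∂Y/∂Z = -10 < 0 (assuming positive values)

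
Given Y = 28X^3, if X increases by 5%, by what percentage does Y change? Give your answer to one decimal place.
15.8%

For Y = 28X^3:
If X → X(1 + 0.05)
Then Y → Y · (1 + 0.05)^3
     ≈ Y · 1.1576

Percentage change = ((1 + 0.05)^3 − 1) × 100% ≈ 15.8%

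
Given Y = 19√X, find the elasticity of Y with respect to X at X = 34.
Elasticity = 1/2

Elasticity = (dY/dX) · (X/Y)

dY/dX = 19/(2·√X)
At X = 34: dY/dX = 19·√34/68, Y = 19·√34

Elasticity = (19·√34/68) · (34 / (19·√34)) = 1/2

Interpretation: for a small percentage change in X, the percentage change in Y is approximately 0.50 times as large.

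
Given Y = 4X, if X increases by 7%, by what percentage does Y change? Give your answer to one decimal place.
7.0%

For Y = 4X:
If X → X(1 + 0.07)
Then Y → Y · (1 + 0.07)^1
     = Y · 1.0700

Percentage change = ((1 + 0.07)^1 − 1) × 100% = 7.0%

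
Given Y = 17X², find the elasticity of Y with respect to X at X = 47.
Elasticity = 2

Elasticity = (dY/dX) · (X/Y)

dY/dX = 34·X
At X = 47: dY/dX = 1598, Y = 37553

Elasticity = 1598 · (47 / 37553) = 2

Interpretation: for a small percentage change in X, the percentage change in Y is approximately 2.00 times as large.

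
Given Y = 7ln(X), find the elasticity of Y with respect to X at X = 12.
Elasticity = 1/ln(12) ≈ 0.4024

Elasticity = (dY/dX) · (X/Y)

dY/dX = 7/X
At X = 12: dY/dX = 7/12, Y = 7·ln(12)

Elasticity = (7/12) · (12 / (7·ln(12))) = 1/ln(12) ≈ 0.4024

Interpretation: for a small percentage change in X, the percentage change in Y is approximately 0.40 times as large.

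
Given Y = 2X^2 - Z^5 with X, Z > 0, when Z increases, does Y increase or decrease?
Y decreases

Taking the partial derivative:
∂Y/∂Z = -5Z^4

∂Y/∂Z = -5Z^4 < 0 (assuming positive values)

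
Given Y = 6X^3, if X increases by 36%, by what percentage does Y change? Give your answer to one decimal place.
151.5%

For Y = 6X^3:
If X → X(1 + 0.36)
Then Y → Y · (1 + 0.36)^3
     ≈ Y · 2.5155

Percentage change = ((1 + 0.36)^3 − 1) × 100% ≈ 151.5%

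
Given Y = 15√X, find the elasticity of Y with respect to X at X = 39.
Elasticity = 1/2

Elasticity = (dY/dX) · (X/Y)

dY/dX = 15/(2·√X)
At X = 39: dY/dX = 5·√39/26, Y = 15·√39

Elasticity = (5·√39/26) · (39 / (15·√39)) = 1/2

Interpretation: for a small percentage change in X, the percentage change in Y is approximately 0.50 times as large.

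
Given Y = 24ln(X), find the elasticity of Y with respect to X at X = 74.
Elasticity = 1/ln(74) ≈ 0.2323

Elasticity = (dY/dX) · (X/Y)

dY/dX = 24/X
At X = 74: dY/dX = 12/37, Y = 24·ln(74)

Elasticity = (12/37) · (74 / (24·ln(74))) = 1/ln(74) ≈ 0.2323

Interpretation: for a small percentage change in X, the percentage change in Y is approximately 0.23 times as large.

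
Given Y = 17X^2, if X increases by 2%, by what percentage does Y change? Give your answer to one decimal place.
4.0%

For Y = 17X^2:
If X → X(1 + 0.02)
Then Y → Y · (1 + 0.02)^2
     = Y · 1.0404

Percentage change = ((1 + 0.02)^2 − 1) × 100% ≈ 4.0%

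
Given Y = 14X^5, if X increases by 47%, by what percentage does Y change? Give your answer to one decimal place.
586.4%

For Y = 14X^5:
If X → X(1 + 0.47)
Then Y → Y · (1 + 0.47)^5
     ≈ Y · 6.8641

Percentage change = ((1 + 0.47)^5 − 1) × 100% ≈ 586.4%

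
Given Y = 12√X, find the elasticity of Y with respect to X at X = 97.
Elasticity = 1/2

Elasticity = (dY/dX) · (X/Y)

dY/dX = 6/√X
At X = 97: dY/dX = 6·√97/97, Y = 12·√97

Elasticity = (6·√97/97) · (97 / (12·√97)) = 1/2

Interpretation: for a small percentage change in X, the percentage change in Y is approximately 0.50 times as large.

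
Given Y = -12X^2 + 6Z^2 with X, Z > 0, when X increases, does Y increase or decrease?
Y decreases

Taking the partial derivative:
∂Y/∂X = -24X

∂Y/∂X = -24X < 0 (assuming positive values)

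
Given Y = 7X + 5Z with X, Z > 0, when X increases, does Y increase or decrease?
Y increases

Taking the partial derivative:
∂Y/∂X = 7

∂Y/∂X = 7 > 0 (assuming positive values)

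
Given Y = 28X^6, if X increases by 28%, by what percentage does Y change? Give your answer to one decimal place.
339.8%

For Y = 28X^6:
If X → X(1 + 0.28)
Then Y → Y · (1 + 0.28)^6
     ≈ Y · 4.3980

Percentage change = ((1 + 0.28)^6 − 1) × 100% ≈ 339.8%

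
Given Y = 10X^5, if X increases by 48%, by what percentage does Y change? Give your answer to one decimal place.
610.1%

For Y = 10X^5:
If X → X(1 + 0.48)
Then Y → Y · (1 + 0.48)^5
     ≈ Y · 7.1008

Percentage change = ((1 + 0.48)^5 − 1) × 100% ≈ 610.1%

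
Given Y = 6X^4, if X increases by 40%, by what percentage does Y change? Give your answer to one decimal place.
284.2%

For Y = 6X^4:
If X → X(1 + 0.4)
Then Y → Y · (1 + 0.4)^4
     = Y · 3.8416

Percentage change = ((1 + 0.4)^4 − 1) × 100% ≈ 284.2%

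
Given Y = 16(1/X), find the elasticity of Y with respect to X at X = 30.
Elasticity = -1

Elasticity = (dY/dX) · (X/Y)

dY/dX = -16/X²
At X = 30: dY/dX = -4/225, Y = 8/15

Elasticity = (-4/225) · (30 / (8/15)) = -1

Interpretation: for a small percentage change in X, the percentage change in Y is approximately -1.00 times as large.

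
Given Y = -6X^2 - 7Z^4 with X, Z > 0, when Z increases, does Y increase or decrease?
Y decreases

Taking the partial derivative:
∂Y/∂Z = -28Z^3

∂Y/∂Z = -28Z^3 < 0 (assuming positive values)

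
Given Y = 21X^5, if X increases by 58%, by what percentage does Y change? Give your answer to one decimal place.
884.7%

For Y = 21X^5:
If X → X(1 + 0.58)
Then Y → Y · (1 + 0.58)^5
     ≈ Y · 9.8466

Percentage change = ((1 + 0.58)^5 − 1) × 100% ≈ 884.7%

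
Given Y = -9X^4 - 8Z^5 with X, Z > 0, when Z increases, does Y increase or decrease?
Y decreases

Taking the partial derivative:
∂Y/∂Z = -40Z^4

∂Y/∂Z = -40Z^4 < 0 (assuming positive values)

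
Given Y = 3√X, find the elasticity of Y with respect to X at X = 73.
Elasticity = 1/2

Elasticity = (dY/dX) · (X/Y)

dY/dX = 3/(2·√X)
At X = 73: dY/dX = 3·√73/146, Y = 3·√73

Elasticity = (3·√73/146) · (73 / (3·√73)) = 1/2

Interpretation: for a small percentage change in X, the percentage change in Y is approximately 0.50 times as large.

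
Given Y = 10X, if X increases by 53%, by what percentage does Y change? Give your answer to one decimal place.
53.0%

For Y = 10X:
If X → X(1 + 0.53)
Then Y → Y · (1 + 0.53)^1
     = Y · 1.5300

Percentage change = ((1 + 0.53)^1 − 1) × 100% = 53.0%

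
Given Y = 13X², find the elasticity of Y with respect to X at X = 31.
Elasticity = 2

Elasticity = (dY/dX) · (X/Y)

dY/dX = 26·X
At X = 31: dY/dX = 806, Y = 12493

Elasticity = 806 · (31 / 12493) = 2

Interpretation: for a small percentage change in X, the percentage change in Y is approximately 2.00 times as large.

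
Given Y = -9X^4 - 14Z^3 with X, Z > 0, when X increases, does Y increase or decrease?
Y decreases

Taking the partial derivative:
∂Y/∂X = -36X^3

∂Y/∂X = -36X^3 < 0 (assuming positive values)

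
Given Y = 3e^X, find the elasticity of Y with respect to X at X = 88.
Elasticity = 88

Elasticity = (dY/dX) · (X/Y)

dY/dX = 3·e^X
At X = 88: dY/dX = 3·e^88, Y = 3·e^88

Elasticity = (3·e^88) · (88 / (3·e^88)) = 88

Interpretation: for a small percentage change in X, the percentage change in Y is approximately 88.00 times as large.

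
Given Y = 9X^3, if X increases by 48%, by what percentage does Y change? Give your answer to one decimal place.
224.2%

For Y = 9X^3:
If X → X(1 + 0.48)
Then Y → Y · (1 + 0.48)^3
     ≈ Y · 3.2418

Percentage change = ((1 + 0.48)^3 − 1) × 100% ≈ 224.2%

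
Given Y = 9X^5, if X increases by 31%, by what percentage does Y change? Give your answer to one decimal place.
285.8%

For Y = 9X^5:
If X → X(1 + 0.31)
Then Y → Y · (1 + 0.31)^5
     ≈ Y · 3.8579

Percentage change = ((1 + 0.31)^5 − 1) × 100% ≈ 285.8%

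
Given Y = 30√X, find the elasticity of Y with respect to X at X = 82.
Elasticity = 1/2

Elasticity = (dY/dX) · (X/Y)

dY/dX = 15/√X
At X = 82: dY/dX = 15·√82/82, Y = 30·√82

Elasticity = (15·√82/82) · (82 / (30·√82)) = 1/2

Interpretation: for a small percentage change in X, the percentage change in Y is approximately 0.50 times as large.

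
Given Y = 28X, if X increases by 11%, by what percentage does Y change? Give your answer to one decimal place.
11.0%

For Y = 28X:
If X → X(1 + 0.11)
Then Y → Y · (1 + 0.11)^1
     = Y · 1.1100

Percentage change = ((1 + 0.11)^1 − 1) × 100% = 11.0%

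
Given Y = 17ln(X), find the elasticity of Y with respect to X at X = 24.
Elasticity = 1/ln(24) ≈ 0.3147

Elasticity = (dY/dX) · (X/Y)

dY/dX = 17/X
At X = 24: dY/dX = 17/24, Y = 17·ln(24)

Elasticity = (17/24) · (24 / (17·ln(24))) = 1/ln(24) ≈ 0.3147

Interpretation: for a small percentage change in X, the percentage change in Y is approximately 0.31 times as large.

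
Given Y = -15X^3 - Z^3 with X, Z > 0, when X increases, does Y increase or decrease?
Y decreases

Taking the partial derivative:
∂Y/∂X = -45X^2

∂Y/∂X = -45X^2 < 0 (assuming positive values)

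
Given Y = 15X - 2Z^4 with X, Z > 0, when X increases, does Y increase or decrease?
Y increases

Taking the partial derivative:
∂Y/∂X = 15

∂Y/∂X = 15 > 0 (assuming positive values)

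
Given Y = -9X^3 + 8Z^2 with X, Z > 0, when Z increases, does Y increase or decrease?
Y increases

Taking the partial derivative:
∂Y/∂Z = 16Z

∂Y/∂Z = 16Z > 0 (assuming positive values)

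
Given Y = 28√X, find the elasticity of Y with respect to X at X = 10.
Elasticity = 1/2

Elasticity = (dY/dX) · (X/Y)

dY/dX = 14/√X
At X = 10: dY/dX = 7·√10/5, Y = 28·√10

Elasticity = (7·√10/5) · (10 / (28·√10)) = 1/2

Interpretation: for a small percentage change in X, the percentage change in Y is approximately 0.50 times as large.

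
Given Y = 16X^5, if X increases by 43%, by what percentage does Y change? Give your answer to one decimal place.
498.0%

For Y = 16X^5:
If X → X(1 + 0.43)
Then Y → Y · (1 + 0.43)^5
     ≈ Y · 5.9797

Percentage change = ((1 + 0.43)^5 − 1) × 100% ≈ 498.0%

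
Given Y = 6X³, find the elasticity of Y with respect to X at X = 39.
Elasticity = 3

Elasticity = (dY/dX) · (X/Y)

dY/dX = 18·X²
At X = 39: dY/dX = 27378, Y = 355914

Elasticity = 27378 · (39 / 355914) = 3

Interpretation: for a small percentage change in X, the percentage change in Y is approximately 3.00 times as large.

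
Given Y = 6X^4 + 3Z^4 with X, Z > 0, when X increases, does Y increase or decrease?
Y increases

Taking the partial derivative:
∂Y/∂X = 24X^3

∂Y/∂X = 24X^3 > 0 (assuming positive values)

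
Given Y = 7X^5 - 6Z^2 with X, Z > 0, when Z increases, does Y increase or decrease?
Y decreases

Taking the partial derivative:
∂Y/∂Z = -12Z

∂Y/∂Z = -12Z < 0 (assuming positive values)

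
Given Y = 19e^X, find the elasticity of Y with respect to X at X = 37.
Elasticity = 37

Elasticity = (dY/dX) · (X/Y)

dY/dX = 19·e^X
At X = 37: dY/dX = 19·e^37, Y = 19·e^37

Elasticity = (19·e^37) · (37 / (19·e^37)) = 37

Interpretation: for a small percentage change in X, the percentage change in Y is approximately 37.00 times as large.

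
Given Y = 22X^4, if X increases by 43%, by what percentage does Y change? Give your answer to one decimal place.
318.2%

For Y = 22X^4:
If X → X(1 + 0.43)
Then Y → Y · (1 + 0.43)^4
     ≈ Y · 4.1816

Percentage change = ((1 + 0.43)^4 − 1) × 100% ≈ 318.2%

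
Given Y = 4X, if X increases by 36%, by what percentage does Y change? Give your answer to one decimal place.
36.0%

For Y = 4X:
If X → X(1 + 0.36)
Then Y → Y · (1 + 0.36)^1
     = Y · 1.3600

Percentage change = ((1 + 0.36)^1 − 1) × 100% = 36.0%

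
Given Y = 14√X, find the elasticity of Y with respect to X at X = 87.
Elasticity = 1/2

Elasticity = (dY/dX) · (X/Y)

dY/dX = 7/√X
At X = 87: dY/dX = 7·√87/87, Y = 14·√87

Elasticity = (7·√87/87) · (87 / (14·√87)) = 1/2

Interpretation: for a small percentage change in X, the percentage change in Y is approximately 0.50 times as large.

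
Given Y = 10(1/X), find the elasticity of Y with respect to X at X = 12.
Elasticity = -1

Elasticity = (dY/dX) · (X/Y)

dY/dX = -10/X²
At X = 12: dY/dX = -5/72, Y = 5/6

Elasticity = (-5/72) · (12 / (5/6)) = -1

Interpretation: for a small percentage change in X, the percentage change in Y is approximately -1.00 times as large.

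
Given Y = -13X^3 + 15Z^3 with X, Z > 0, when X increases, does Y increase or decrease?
Y decreases

Taking the partial derivative:
∂Y/∂X = -39X^2

∂Y/∂X = -39X^2 < 0 (assuming positive values)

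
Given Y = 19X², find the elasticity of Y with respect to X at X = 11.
Elasticity = 2

Elasticity = (dY/dX) · (X/Y)

dY/dX = 38·X
At X = 11: dY/dX = 418, Y = 2299

Elasticity = 418 · (11 / 2299) = 2

Interpretation: for a small percentage change in X, the percentage change in Y is approximately 2.00 times as large.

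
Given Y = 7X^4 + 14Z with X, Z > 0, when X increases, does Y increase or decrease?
Y increases

Taking the partial derivative:
∂Y/∂X = 28X^3

∂Y/∂X = 28X^3 > 0 (assuming positive values)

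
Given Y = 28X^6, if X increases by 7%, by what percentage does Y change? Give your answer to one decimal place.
50.1%

For Y = 28X^6:
If X → X(1 + 0.07)
Then Y → Y · (1 + 0.07)^6
     ≈ Y · 1.5007

Percentage change = ((1 + 0.07)^6 − 1) × 100% ≈ 50.1%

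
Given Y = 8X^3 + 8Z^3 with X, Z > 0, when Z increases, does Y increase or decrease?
Y increases

Taking the partial derivative:
∂Y/∂Z = 24Z^2

∂Y/∂Z = 24Z^2 > 0 (assuming positive values)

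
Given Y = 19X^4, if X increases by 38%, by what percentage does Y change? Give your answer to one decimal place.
262.7%

For Y = 19X^4:
If X → X(1 + 0.38)
Then Y → Y · (1 + 0.38)^4
     ≈ Y · 3.6267

Percentage change = ((1 + 0.38)^4 − 1) × 100% ≈ 262.7%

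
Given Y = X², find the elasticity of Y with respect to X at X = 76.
Elasticity = 2

Elasticity = (dY/dX) · (X/Y)

dY/dX = 2·X
At X = 76: dY/dX = 152, Y = 5776

Elasticity = 152 · (76 / 5776) = 2

Interpretation: for a small percentage change in X, the percentage change in Y is approximately 2.00 times as large.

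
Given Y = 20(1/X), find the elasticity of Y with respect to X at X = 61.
Elasticity = -1

Elasticity = (dY/dX) · (X/Y)

dY/dX = -20/X²
At X = 61: dY/dX = -20/3721, Y = 20/61

Elasticity = (-20/3721) · (61 / (20/61)) = -1

Interpretation: for a small percentage change in X, the percentage change in Y is approximately -1.00 times as large.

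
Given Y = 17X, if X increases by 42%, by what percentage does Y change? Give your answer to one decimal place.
42.0%

For Y = 17X:
If X → X(1 + 0.42)
Then Y → Y · (1 + 0.42)^1
     = Y · 1.4200

Percentage change = ((1 + 0.42)^1 − 1) × 100% = 42.0%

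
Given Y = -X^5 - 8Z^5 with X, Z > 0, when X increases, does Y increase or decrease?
Y decreases

Taking the partial derivative:
∂Y/∂X = -5X^4

∂Y/∂X = -5X^4 < 0 (assuming positive values)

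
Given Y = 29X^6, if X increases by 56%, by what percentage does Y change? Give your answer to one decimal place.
1341.3%

For Y = 29X^6:
If X → X(1 + 0.56)
Then Y → Y · (1 + 0.56)^6
     ≈ Y · 14.4128

Percentage change = ((1 + 0.56)^6 − 1) × 100% ≈ 1341.3%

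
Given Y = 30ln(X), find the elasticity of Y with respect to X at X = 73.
Elasticity = 1/ln(73) ≈ 0.2331

Elasticity = (dY/dX) · (X/Y)

dY/dX = 30/X
At X = 73: dY/dX = 30/73, Y = 30·ln(73)

Elasticity = (30/73) · (73 / (30·ln(73))) = 1/ln(73) ≈ 0.2331

Interpretation: for a small percentage change in X, the percentage change in Y is approximately 0.23 times as large.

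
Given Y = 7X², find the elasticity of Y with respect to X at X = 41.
Elasticity = 2

Elasticity = (dY/dX) · (X/Y)

dY/dX = 14·X
At X = 41: dY/dX = 574, Y = 11767

Elasticity = 574 · (41 / 11767) = 2

Interpretation: for a small percentage change in X, the percentage change in Y is approximately 2.00 times as large.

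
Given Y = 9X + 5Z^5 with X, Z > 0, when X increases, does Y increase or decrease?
Y increases

Taking the partial derivative:
∂Y/∂X = 9

∂Y/∂X = 9 > 0 (assuming positive values)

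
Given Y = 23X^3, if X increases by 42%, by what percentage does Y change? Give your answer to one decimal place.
186.3%

For Y = 23X^3:
If X → X(1 + 0.42)
Then Y → Y · (1 + 0.42)^3
     ≈ Y · 2.8633

Percentage change = ((1 + 0.42)^3 − 1) × 100% ≈ 186.3%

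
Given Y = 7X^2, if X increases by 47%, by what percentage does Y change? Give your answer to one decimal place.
116.1%

For Y = 7X^2:
If X → X(1 + 0.47)
Then Y → Y · (1 + 0.47)^2
     = Y · 2.1609

Percentage change = ((1 + 0.47)^2 − 1) × 100% ≈ 116.1%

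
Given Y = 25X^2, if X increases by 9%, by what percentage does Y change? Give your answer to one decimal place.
18.8%

For Y = 25X^2:
If X → X(1 + 0.09)
Then Y → Y · (1 + 0.09)^2
     = Y · 1.1881

Percentage change = ((1 + 0.09)^2 − 1) × 100% ≈ 18.8%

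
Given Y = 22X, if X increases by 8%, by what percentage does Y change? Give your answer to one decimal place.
8.0%

For Y = 22X:
If X → X(1 + 0.08)
Then Y → Y · (1 + 0.08)^1
     = Y · 1.0800

Percentage change = ((1 + 0.08)^1 − 1) × 100% = 8.0%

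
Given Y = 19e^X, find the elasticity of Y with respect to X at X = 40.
Elasticity = 40

Elasticity = (dY/dX) · (X/Y)

dY/dX = 19·e^X
At X = 40: dY/dX = 19·e^40, Y = 19·e^40

Elasticity = (19·e^40) · (40 / (19·e^40)) = 40

Interpretation: for a small percentage change in X, the percentage change in Y is approximately 40.00 times as large.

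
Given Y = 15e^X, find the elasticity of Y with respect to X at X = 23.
Elasticity = 23

Elasticity = (dY/dX) · (X/Y)

dY/dX = 15·e^X
At X = 23: dY/dX = 15·e^23, Y = 15·e^23

Elasticity = (15·e^23) · (23 / (15·e^23)) = 23

Interpretation: for a small percentage change in X, the percentage change in Y is approximately 23.00 times as large.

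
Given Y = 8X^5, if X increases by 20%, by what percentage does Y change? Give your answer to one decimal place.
148.8%

For Y = 8X^5:
If X → X(1 + 0.2)
Then Y → Y · (1 + 0.2)^5
     ≈ Y · 2.4883

Percentage change = ((1 + 0.2)^5 − 1) × 100% ≈ 148.8%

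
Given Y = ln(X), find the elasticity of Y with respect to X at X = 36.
Elasticity = 1/ln(36) ≈ 0.2791

Elasticity = (dY/dX) · (X/Y)

dY/dX = 1/X
At X = 36: dY/dX = 1/36, Y = ln(36)

Elasticity = (1/36) · (36 / (ln(36))) = 1/ln(36) ≈ 0.2791

Interpretation: for a small percentage change in X, the percentage change in Y is approximately 0.28 times as large.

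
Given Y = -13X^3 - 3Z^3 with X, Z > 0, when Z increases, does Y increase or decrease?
Y decreases

Taking the partial derivative:
∂Y/∂Z = -9Z^2

∂Y/∂Z = -9Z^2 < 0 (assuming positive values)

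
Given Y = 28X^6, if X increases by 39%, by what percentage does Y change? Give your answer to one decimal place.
621.3%

For Y = 28X^6:
If X → X(1 + 0.39)
Then Y → Y · (1 + 0.39)^6
     ≈ Y · 7.2125

Percentage change = ((1 + 0.39)^6 − 1) × 100% ≈ 621.3%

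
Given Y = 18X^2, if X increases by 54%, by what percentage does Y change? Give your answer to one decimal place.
137.2%

For Y = 18X^2:
If X → X(1 + 0.54)
Then Y → Y · (1 + 0.54)^2
     = Y · 2.3716

Percentage change = ((1 + 0.54)^2 − 1) × 100% ≈ 137.2%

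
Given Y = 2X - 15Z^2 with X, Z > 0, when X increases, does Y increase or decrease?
Y increases

Taking the partial derivative:
∂Y/∂X = 2

∂Y/∂X = 2 > 0 (assuming positive values)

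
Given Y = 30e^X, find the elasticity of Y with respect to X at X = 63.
Elasticity = 63

Elasticity = (dY/dX) · (X/Y)

dY/dX = 30·e^X
At X = 63: dY/dX = 30·e^63, Y = 30·e^63

Elasticity = (30·e^63) · (63 / (30·e^63)) = 63

Interpretation: for a small percentage change in X, the percentage change in Y is approximately 63.00 times as large.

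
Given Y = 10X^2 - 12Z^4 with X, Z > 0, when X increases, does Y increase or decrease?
Y increases

Taking the partial derivative:
∂Y/∂X = 20X

∂Y/∂X = 20X > 0 (assuming positive values)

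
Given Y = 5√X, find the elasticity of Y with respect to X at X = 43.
Elasticity = 1/2

Elasticity = (dY/dX) · (X/Y)

dY/dX = 5/(2·√X)
At X = 43: dY/dX = 5·√43/86, Y = 5·√43

Elasticity = (5·√43/86) · (43 / (5·√43)) = 1/2

Interpretation: for a small percentage change in X, the percentage change in Y is approximately 0.50 times as large.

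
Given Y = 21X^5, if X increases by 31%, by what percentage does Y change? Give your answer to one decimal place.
285.8%

For Y = 21X^5:
If X → X(1 + 0.31)
Then Y → Y · (1 + 0.31)^5
     ≈ Y · 3.8579

Percentage change = ((1 + 0.31)^5 − 1) × 100% ≈ 285.8%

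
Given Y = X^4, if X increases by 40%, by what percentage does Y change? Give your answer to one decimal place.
284.2%

For Y = X^4:
If X → X(1 + 0.4)
Then Y → Y · (1 + 0.4)^4
     = Y · 3.8416

Percentage change = ((1 + 0.4)^4 − 1) × 100% ≈ 284.2%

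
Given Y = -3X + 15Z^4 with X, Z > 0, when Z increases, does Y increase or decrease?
Y increases

Taking the partial derivative:
∂Y/∂Z = 60Z^3

∂Y/∂Z = 60Z^3 > 0 (assuming positive values)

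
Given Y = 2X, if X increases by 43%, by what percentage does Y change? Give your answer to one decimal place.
43.0%

For Y = 2X:
If X → X(1 + 0.43)
Then Y → Y · (1 + 0.43)^1
     = Y · 1.4300

Percentage change = ((1 + 0.43)^1 − 1) × 100% = 43.0%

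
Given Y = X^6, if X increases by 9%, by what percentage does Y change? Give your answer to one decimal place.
67.7%

For Y = X^6:
If X → X(1 + 0.09)
Then Y → Y · (1 + 0.09)^6
     ≈ Y · 1.6771

Percentage change = ((1 + 0.09)^6 − 1) × 100% ≈ 67.7%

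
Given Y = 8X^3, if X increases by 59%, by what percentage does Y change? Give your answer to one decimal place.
302.0%

For Y = 8X^3:
If X → X(1 + 0.59)
Then Y → Y · (1 + 0.59)^3
     ≈ Y · 4.0197

Percentage change = ((1 + 0.59)^3 − 1) × 100% ≈ 302.0%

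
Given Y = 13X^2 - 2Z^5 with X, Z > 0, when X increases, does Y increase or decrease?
Y increases

Taking the partial derivative:
∂Y/∂X = 26X

∂Y/∂X = 26X > 0 (assuming positive values)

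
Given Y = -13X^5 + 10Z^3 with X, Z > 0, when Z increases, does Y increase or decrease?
Y increases

Taking the partial derivative:
∂Y/∂Z = 30Z^2

∂Y/∂Z = 30Z^2 > 0 (assuming positive values)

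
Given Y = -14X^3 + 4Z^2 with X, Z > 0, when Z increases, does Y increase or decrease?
Y increases

Taking the partial derivative:
∂Y/∂Z = 8Z

∂Y/∂Z = 8Z > 0 (assuming positive values)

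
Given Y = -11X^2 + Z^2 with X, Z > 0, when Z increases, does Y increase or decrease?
Y increases

Taking the partial derivative:
∂Y/∂Z = 2Z

∂Y/∂Z = 2Z > 0 (assuming positive values)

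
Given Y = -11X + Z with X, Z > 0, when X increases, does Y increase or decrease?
Y decreases

Taking the partial derivative:
∂Y/∂X = -11

∂Y/∂X = -11 < 0 (assuming positive values)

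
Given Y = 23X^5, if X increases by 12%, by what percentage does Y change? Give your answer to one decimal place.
76.2%

For Y = 23X^5:
If X → X(1 + 0.12)
Then Y → Y · (1 + 0.12)^5
     ≈ Y · 1.7623

Percentage change = ((1 + 0.12)^5 − 1) × 100% ≈ 76.2%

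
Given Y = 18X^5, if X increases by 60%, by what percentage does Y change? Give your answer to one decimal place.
948.6%

For Y = 18X^5:
If X → X(1 + 0.6)
Then Y → Y · (1 + 0.6)^5
     ≈ Y · 10.4858

Percentage change = ((1 + 0.6)^5 − 1) × 100% ≈ 948.6%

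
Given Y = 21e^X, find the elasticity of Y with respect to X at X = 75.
Elasticity = 75

Elasticity = (dY/dX) · (X/Y)

dY/dX = 21·e^X
At X = 75: dY/dX = 21·e^75, Y = 21·e^75

Elasticity = (21·e^75) · (75 / (21·e^75)) = 75

Interpretation: for a small percentage change in X, the percentage change in Y is approximately 75.00 times as large.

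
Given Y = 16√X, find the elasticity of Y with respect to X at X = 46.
Elasticity = 1/2

Elasticity = (dY/dX) · (X/Y)

dY/dX = 8/√X
At X = 46: dY/dX = 4·√46/23, Y = 16·√46

Elasticity = (4·√46/23) · (46 / (16·√46)) = 1/2

Interpretation: for a small percentage change in X, the percentage change in Y is approximately 0.50 times as large.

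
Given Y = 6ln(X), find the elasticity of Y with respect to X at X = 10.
Elasticity = 1/ln(10) ≈ 0.4343

Elasticity = (dY/dX) · (X/Y)

dY/dX = 6/X
At X = 10: dY/dX = 3/5, Y = 6·ln(10)

Elasticity = (3/5) · (10 / (6·ln(10))) = 1/ln(10) ≈ 0.4343

Interpretation: for a small percentage change in X, the percentage change in Y is approximately 0.43 times as large.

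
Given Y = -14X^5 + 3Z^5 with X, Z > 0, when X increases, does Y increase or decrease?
Y decreases

Taking the partial derivative:
∂Y/∂X = -70X^4

∂Y/∂X = -70X^4 < 0 (assuming positive values)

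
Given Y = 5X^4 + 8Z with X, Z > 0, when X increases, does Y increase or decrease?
Y increases

Taking the partial derivative:
∂Y/∂X = 20X^3

∂Y/∂X = 20X^3 > 0 (assuming positive values)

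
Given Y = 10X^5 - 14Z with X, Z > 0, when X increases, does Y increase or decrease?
Y increases

Taking the partial derivative:
∂Y/∂X = 50X^4

∂Y/∂X = 50X^4 > 0 (assuming positive values)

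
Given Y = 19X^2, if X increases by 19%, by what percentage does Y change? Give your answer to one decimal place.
41.6%

For Y = 19X^2:
If X → X(1 + 0.19)
Then Y → Y · (1 + 0.19)^2
     = Y · 1.4161

Percentage change = ((1 + 0.19)^2 − 1) × 100% ≈ 41.6%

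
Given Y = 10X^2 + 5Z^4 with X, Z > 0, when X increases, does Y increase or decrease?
Y increases

Taking the partial derivative:
∂Y/∂X = 20X

∂Y/∂X = 20X > 0 (assuming positive values)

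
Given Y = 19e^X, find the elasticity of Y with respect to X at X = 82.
Elasticity = 82

Elasticity = (dY/dX) · (X/Y)

dY/dX = 19·e^X
At X = 82: dY/dX = 19·e^82, Y = 19·e^82

Elasticity = (19·e^82) · (82 / (19·e^82)) = 82

Interpretation: for a small percentage change in X, the percentage change in Y is approximately 82.00 times as large.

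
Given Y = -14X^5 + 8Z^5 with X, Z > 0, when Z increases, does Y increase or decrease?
Y increases

Taking the partial derivative:
∂Y/∂Z = 40Z^4

∂Y/∂Z = 40Z^4 > 0 (assuming positive values)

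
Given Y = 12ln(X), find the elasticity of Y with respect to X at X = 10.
Elasticity = 1/ln(10) ≈ 0.4343

Elasticity = (dY/dX) · (X/Y)

dY/dX = 12/X
At X = 10: dY/dX = 6/5, Y = 12·ln(10)

Elasticity = (6/5) · (10 / (12·ln(10))) = 1/ln(10) ≈ 0.4343

Interpretation: for a small percentage change in X, the percentage change in Y is approximately 0.43 times as large.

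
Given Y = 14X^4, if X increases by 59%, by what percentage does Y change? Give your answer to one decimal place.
539.1%

For Y = 14X^4:
If X → X(1 + 0.59)
Then Y → Y · (1 + 0.59)^4
     ≈ Y · 6.3913

Percentage change = ((1 + 0.59)^4 − 1) × 100% ≈ 539.1%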